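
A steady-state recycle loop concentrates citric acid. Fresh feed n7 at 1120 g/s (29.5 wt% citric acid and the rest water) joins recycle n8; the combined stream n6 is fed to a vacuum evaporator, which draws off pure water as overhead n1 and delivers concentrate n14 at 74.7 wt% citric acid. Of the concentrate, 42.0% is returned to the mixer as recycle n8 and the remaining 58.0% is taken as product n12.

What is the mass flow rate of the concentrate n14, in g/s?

Overall citric acid balance (none leaves overhead): citric acid in fresh feed = citric acid in product, i.e. 1120×0.295 = (1−0.420)·n14·0.747.
n14 = 330.4/(0.747×0.580) = 762.59 g/s.

762.6 g/s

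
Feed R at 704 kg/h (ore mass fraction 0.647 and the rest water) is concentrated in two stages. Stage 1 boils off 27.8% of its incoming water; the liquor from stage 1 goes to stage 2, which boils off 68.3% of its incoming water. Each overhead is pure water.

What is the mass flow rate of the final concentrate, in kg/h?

water in feed = 704×0.353 = 248.51 kg/h.
After stage 1: water left = (1−0.278)×248.51 = 179.43; stream total = 634.91 kg/h.
After stage 2: water left = (1−0.683)×179.43 = 56.878; final concentrate = 512.37 kg/h.

512.4 kg/h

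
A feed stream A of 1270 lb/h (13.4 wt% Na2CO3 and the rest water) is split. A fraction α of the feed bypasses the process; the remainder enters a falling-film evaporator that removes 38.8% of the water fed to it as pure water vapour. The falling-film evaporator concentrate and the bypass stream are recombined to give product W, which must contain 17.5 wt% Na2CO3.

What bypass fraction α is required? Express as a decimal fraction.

0.303

All 1270×0.134 = 170.18 lb/h of Na2CO3 reaches W, so W = 170.18/0.175 = 972.46 lb/h and vapour = 297.54 lb/h.
The evaporator receives (1−α)·1270 of feed at 0.866 water and removes 0.388 of that water:
0.388×0.866×(1−α)×1270 = 297.54
(1−α) = 297.54/426.73 = 0.6973;  α = 0.3027.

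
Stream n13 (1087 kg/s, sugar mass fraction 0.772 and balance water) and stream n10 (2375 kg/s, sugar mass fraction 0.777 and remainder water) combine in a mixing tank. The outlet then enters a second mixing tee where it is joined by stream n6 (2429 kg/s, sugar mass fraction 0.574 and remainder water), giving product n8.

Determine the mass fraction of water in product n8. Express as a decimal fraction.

0.308

Overall, product flow = 5891 kg/s.
water in = 1087×0.228 + 2375×0.223 + 2429×0.426 = 1812.2 kg/s.
water fraction in n8 = 0.308.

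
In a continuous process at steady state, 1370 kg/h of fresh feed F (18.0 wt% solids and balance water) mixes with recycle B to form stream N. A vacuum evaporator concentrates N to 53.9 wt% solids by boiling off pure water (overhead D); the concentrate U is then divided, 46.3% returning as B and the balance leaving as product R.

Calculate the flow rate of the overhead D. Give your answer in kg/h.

Overall solids balance (none leaves overhead): solids in fresh feed = solids in product, i.e. 1370×0.180 = (1−0.463)·U·0.539.
U = 246.6/(0.539×0.537) = 851.98 kg/h.
Recycle B = 0.463×851.98 = 394.47 kg/h.
Combined feed N = 1370 + 394.47 = 1764.5 kg/h.
Overhead D = N − U = 1764.5 − 851.98 = 912.49 kg/h.

912.5 kg/h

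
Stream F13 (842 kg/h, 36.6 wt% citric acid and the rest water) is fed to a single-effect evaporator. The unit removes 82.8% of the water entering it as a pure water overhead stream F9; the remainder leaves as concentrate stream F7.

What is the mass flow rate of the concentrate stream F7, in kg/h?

water entering = 842×0.634 = 533.83 kg/h; overhead removed = 0.828×533.83 = 442.01 kg/h.
Concentrate = 842 − 442.01 = 399.99 kg/h.

400 kg/h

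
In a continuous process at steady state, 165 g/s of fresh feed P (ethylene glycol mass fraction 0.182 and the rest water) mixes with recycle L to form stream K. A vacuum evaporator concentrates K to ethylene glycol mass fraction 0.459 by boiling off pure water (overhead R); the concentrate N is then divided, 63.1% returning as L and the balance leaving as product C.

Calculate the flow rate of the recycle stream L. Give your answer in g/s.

Overall ethylene glycol balance (none leaves overhead): ethylene glycol in fresh feed = ethylene glycol in product, i.e. 165×0.182 = (1−0.631)·N·0.459.
N = 30.03/(0.459×0.369) = 177.3 g/s.
Recycle L = 0.631×177.3 = 111.88 g/s.

111.9 g/s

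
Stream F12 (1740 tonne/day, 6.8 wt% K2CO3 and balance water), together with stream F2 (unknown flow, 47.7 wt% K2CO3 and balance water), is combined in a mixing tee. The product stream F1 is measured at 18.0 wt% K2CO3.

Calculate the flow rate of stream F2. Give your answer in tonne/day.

Let F2 be the unknown flow. Total out = 1740 + F2.
K2CO3 balance: 118.32 + 0.477·F2 = 0.180·(1740 + F2)
(0.477 − 0.180)·F2 = 0.180×1740 − 118.32 = 194.88
F2 = 194.88 / 0.297 = 656.16 tonne/day

656.2 tonne/day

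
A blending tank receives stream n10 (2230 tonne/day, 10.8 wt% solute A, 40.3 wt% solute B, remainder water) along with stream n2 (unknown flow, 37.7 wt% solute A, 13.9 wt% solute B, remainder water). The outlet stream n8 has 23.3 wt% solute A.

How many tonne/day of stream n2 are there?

1936 tonne/day

Let n2 be the unknown flow. Total out = 2230 + n2.
solute A balance: 240.84 + 0.377·n2 = 0.233·(2230 + n2)
(0.377 − 0.233)·n2 = 0.233×2230 − 240.84 = 278.75
n2 = 278.75 / 0.144 = 1935.8 tonne/day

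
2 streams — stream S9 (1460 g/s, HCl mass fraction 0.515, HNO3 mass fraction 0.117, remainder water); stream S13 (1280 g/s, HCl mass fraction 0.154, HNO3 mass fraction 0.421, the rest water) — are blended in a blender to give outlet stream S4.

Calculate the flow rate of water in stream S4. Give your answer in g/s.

1081 g/s

water out = water in = 1460×0.368 + 1280×0.425 = 1081.3 g/s.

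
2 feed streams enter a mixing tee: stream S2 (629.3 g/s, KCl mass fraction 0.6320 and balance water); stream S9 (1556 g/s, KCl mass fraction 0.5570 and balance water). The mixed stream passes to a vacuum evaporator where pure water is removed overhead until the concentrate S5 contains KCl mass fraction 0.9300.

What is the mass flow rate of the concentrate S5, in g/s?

1360 g/s

KCl entering = 629.3×0.632 + 1556×0.557 = 1264.4 g/s.
All KCl reports to S5, so S5 = 1264.4/0.930 = 1359.6 g/s.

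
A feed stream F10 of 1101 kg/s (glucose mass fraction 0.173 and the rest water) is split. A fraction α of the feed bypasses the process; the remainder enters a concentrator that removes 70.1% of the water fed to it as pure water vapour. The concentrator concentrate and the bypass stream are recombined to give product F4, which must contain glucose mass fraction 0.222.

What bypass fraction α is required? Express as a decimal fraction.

0.619

All 1101×0.173 = 190.47 kg/s of glucose reaches F4, so F4 = 190.47/0.222 = 857.99 kg/s and vapour = 243.01 kg/s.
The evaporator receives (1−α)·1101 of feed at 0.827 water and removes 0.701 of that water:
0.701×0.827×(1−α)×1101 = 243.01
(1−α) = 243.01/638.28 = 0.3807;  α = 0.6193.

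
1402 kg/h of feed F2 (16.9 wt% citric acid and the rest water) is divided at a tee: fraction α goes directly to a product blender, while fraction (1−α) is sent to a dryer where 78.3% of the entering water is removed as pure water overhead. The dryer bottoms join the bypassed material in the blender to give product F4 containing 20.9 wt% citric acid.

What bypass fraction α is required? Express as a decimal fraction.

All 1402×0.169 = 236.94 kg/h of citric acid reaches F4, so F4 = 236.94/0.209 = 1133.7 kg/h and vapour = 268.33 kg/h.
The evaporator receives (1−α)·1402 of feed at 0.831 water and removes 0.783 of that water:
0.783×0.831×(1−α)×1402 = 268.33
(1−α) = 268.33/912.24 = 0.2941;  α = 0.7059.

0.706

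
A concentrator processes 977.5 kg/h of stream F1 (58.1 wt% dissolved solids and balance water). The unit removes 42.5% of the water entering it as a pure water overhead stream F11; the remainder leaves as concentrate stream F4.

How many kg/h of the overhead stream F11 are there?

174.1 kg/h

water entering = 977.5×0.419 = 409.57 kg/h; overhead removed = 0.425×409.57 = 174.07 kg/h.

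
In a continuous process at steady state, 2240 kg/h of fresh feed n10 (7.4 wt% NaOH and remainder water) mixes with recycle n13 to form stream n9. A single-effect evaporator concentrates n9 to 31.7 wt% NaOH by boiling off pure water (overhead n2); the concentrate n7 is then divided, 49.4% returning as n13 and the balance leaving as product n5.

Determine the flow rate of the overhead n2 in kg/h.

1717 kg/h

Overall NaOH balance (none leaves overhead): NaOH in fresh feed = NaOH in product, i.e. 2240×0.074 = (1−0.494)·n7·0.317.
n7 = 165.76/(0.317×0.506) = 1033.4 kg/h.
Recycle n13 = 0.494×1033.4 = 510.5 kg/h.
Combined feed n9 = 2240 + 510.5 = 2750.5 kg/h.
Overhead n2 = n9 − n7 = 2750.5 − 1033.4 = 1717.1 kg/h.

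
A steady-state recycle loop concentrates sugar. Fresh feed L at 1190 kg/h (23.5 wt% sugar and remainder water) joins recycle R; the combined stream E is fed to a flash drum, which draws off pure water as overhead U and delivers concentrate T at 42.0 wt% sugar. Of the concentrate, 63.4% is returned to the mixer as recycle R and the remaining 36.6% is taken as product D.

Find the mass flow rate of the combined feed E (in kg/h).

Overall sugar balance (none leaves overhead): sugar in fresh feed = sugar in product, i.e. 1190×0.235 = (1−0.634)·T·0.420.
T = 279.65/(0.420×0.366) = 1819.2 kg/h.
Recycle R = 0.634×1819.2 = 1153.4 kg/h.
Combined feed E = 1190 + 1153.4 = 2343.4 kg/h.

2343 kg/h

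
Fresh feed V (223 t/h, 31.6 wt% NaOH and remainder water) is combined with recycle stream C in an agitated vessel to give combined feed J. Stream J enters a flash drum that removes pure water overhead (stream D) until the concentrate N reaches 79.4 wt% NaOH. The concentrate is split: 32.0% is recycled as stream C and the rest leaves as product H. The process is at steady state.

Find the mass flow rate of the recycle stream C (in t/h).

Overall NaOH balance (none leaves overhead): NaOH in fresh feed = NaOH in product, i.e. 223×0.316 = (1−0.320)·N·0.794.
N = 70.468/(0.794×0.680) = 130.52 t/h.
Recycle C = 0.320×130.52 = 41.765 t/h.

41.77 t/h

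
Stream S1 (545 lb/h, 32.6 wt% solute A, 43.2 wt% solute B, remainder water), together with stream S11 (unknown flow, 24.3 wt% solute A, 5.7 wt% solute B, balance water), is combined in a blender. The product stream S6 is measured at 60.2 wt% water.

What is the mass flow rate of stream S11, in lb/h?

Let S11 be the unknown flow. Total out = 545 + S11.
water balance: 131.89 + 0.700·S11 = 0.602·(545 + S11)
(0.700 − 0.602)·S11 = 0.602×545 − 131.89 = 196.2
S11 = 196.2 / 0.098 = 2002 lb/h

2002 lb/h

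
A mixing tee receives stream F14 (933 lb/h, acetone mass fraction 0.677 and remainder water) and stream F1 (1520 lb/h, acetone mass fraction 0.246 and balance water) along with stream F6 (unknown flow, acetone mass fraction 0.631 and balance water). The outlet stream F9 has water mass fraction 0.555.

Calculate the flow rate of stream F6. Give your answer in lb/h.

462.5 lb/h

Let F6 be the unknown flow. Total out = 2453 + F6.
water balance: 1447.4 + 0.369·F6 = 0.555·(2453 + F6)
(0.369 − 0.555)·F6 = 0.555×2453 − 1447.4 = -86.024
F6 = -86.024 / -0.186 = 462.49 lb/h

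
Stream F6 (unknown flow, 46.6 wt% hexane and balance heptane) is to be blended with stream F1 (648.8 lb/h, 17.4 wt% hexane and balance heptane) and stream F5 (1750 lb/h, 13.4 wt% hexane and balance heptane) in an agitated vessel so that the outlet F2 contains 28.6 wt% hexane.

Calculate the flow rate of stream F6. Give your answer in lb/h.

Let F6 be the unknown flow. Total out = 2398.8 + F6.
hexane balance: 347.39 + 0.466·F6 = 0.286·(2398.8 + F6)
(0.466 − 0.286)·F6 = 0.286×2398.8 − 347.39 = 338.67
F6 = 338.67 / 0.180 = 1881.5 lb/h

1881 lb/h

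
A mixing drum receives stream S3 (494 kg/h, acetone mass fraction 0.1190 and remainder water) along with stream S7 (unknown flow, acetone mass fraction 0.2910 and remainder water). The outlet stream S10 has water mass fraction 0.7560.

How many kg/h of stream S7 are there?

Let S7 be the unknown flow. Total out = 494 + S7.
water balance: 435.21 + 0.709·S7 = 0.756·(494 + S7)
(0.709 − 0.756)·S7 = 0.756×494 − 435.21 = -61.75
S7 = -61.75 / -0.047 = 1313.8 kg/h

1314 kg/h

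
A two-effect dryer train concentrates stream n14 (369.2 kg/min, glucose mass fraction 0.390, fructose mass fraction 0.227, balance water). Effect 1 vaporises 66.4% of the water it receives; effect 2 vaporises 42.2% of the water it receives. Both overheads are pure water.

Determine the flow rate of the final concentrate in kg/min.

255.3 kg/min

water in feed = 369.2×0.383 = 141.4 kg/min.
After stage 1: water left = (1−0.664)×141.4 = 47.512; stream total = 275.31 kg/min.
After stage 2: water left = (1−0.422)×47.512 = 27.462; final concentrate = 255.26 kg/min.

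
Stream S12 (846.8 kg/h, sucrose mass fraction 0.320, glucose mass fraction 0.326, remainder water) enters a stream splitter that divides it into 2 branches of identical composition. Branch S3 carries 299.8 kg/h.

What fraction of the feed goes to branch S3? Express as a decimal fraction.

Fraction to S3 = 299.8/846.8 = 0.3540.

0.354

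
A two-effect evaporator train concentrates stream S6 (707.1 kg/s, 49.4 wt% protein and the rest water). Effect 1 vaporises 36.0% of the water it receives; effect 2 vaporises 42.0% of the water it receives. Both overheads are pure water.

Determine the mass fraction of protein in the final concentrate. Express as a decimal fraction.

0.725

water in feed = 707.1×0.506 = 357.79 kg/s.
After stage 1: water left = (1−0.360)×357.79 = 228.99; stream total = 578.29 kg/s.
After stage 2: water left = (1−0.420)×228.99 = 132.81; final concentrate = 482.12 kg/s.
protein fraction = 349.31/482.12 = 0.725.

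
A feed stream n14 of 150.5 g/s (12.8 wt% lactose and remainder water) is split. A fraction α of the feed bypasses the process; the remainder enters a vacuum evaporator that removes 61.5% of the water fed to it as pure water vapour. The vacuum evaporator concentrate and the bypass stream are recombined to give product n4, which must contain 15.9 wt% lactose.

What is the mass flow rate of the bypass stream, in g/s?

All 150.5×0.128 = 19.264 g/s of lactose reaches n4, so n4 = 19.264/0.159 = 121.16 g/s and vapour = 29.343 g/s.
The evaporator receives (1−α)·150.5 of feed at 0.872 water and removes 0.615 of that water:
0.615×0.872×(1−α)×150.5 = 29.343
(1−α) = 29.343/80.71 = 0.3636;  α = 0.6364.
Bypass flow = 0.6364×150.5 = 95.785 g/s.

95.78 g/s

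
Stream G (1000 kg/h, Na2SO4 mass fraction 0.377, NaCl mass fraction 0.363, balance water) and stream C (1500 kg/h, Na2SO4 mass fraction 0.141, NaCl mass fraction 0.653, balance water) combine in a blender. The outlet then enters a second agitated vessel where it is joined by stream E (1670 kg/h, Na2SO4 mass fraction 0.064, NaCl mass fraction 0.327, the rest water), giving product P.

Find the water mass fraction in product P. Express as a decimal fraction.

0.380

Overall, product flow = 4170 kg/h.
water in = 1000×0.260 + 1500×0.206 + 1670×0.609 = 1586 kg/h.
water fraction in P = 0.380.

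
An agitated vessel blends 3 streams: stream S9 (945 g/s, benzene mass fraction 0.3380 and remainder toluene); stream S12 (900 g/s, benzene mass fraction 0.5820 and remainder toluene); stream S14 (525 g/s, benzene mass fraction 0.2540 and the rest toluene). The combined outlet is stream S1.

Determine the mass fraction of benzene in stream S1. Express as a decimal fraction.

0.4121

Total flow out = 945 + 900 + 525 = 2370 g/s.
benzene in = 945×0.338 + 900×0.582 + 525×0.254 = 976.56 g/s.
benzene mass fraction in S1 = 976.56/2370 = 0.4121.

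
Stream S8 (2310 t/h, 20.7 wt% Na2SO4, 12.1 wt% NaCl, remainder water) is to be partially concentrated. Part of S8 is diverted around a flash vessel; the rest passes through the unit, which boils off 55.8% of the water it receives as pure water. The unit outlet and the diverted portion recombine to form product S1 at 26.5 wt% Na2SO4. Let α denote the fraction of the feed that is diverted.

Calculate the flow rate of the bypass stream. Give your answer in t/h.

961.7 t/h

All 2310×0.207 = 478.17 t/h of Na2SO4 reaches S1, so S1 = 478.17/0.265 = 1804.4 t/h and vapour = 505.58 t/h.
The evaporator receives (1−α)·2310 of feed at 0.672 water and removes 0.558 of that water:
0.558×0.672×(1−α)×2310 = 505.58
(1−α) = 505.58/866.19 = 0.5837;  α = 0.4163.
Bypass flow = 0.4163×2310 = 961.69 t/h.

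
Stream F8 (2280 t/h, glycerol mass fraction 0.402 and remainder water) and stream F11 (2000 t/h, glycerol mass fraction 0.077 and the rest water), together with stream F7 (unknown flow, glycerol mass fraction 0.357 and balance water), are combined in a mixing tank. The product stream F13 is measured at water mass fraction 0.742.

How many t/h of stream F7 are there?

340.2 t/h

Let F7 be the unknown flow. Total out = 4280 + F7.
water balance: 3209.4 + 0.643·F7 = 0.742·(4280 + F7)
(0.643 − 0.742)·F7 = 0.742×4280 − 3209.4 = -33.68
F7 = -33.68 / -0.099 = 340.2 t/h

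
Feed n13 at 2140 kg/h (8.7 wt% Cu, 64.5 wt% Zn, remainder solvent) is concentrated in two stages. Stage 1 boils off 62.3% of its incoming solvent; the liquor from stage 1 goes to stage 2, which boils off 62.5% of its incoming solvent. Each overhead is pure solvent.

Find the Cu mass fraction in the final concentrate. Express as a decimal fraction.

solvent in feed = 2140×0.268 = 573.52 kg/h.
After stage 1: solvent left = (1−0.623)×573.52 = 216.22; stream total = 1782.7 kg/h.
After stage 2: solvent left = (1−0.625)×216.22 = 81.081; final concentrate = 1647.6 kg/h.
Cu fraction = 186.18/1647.6 = 0.113.

0.113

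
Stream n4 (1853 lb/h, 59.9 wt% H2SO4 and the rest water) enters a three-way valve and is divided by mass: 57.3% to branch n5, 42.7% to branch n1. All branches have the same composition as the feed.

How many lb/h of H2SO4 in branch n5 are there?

636 lb/h

Branch n5 total = 0.573×1853 = 1061.8 lb/h.
H2SO4 in n5 = 0.599×1061.8 = 636 lb/h.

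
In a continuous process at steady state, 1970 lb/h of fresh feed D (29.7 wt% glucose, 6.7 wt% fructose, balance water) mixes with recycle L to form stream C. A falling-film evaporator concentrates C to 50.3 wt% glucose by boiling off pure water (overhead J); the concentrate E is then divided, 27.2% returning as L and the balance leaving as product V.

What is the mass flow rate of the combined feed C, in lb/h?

Overall glucose balance (none leaves overhead): glucose in fresh feed = glucose in product, i.e. 1970×0.297 = (1−0.272)·E·0.503.
E = 585.09/(0.503×0.728) = 1597.8 lb/h.
Recycle L = 0.272×1597.8 = 434.6 lb/h.
Combined feed C = 1970 + 434.6 = 2404.6 lb/h.

2405 lb/h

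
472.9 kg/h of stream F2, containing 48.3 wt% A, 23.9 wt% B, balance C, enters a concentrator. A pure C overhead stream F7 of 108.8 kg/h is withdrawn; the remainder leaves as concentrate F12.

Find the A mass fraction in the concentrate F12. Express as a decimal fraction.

A is not removed: 472.9×0.483 = 228.41 kg/h of A enters F12.
Concentrate = 472.9 − 108.8 = 364.1 kg/h.
Mass fraction = 228.41/364.1 = 0.6273.

0.6273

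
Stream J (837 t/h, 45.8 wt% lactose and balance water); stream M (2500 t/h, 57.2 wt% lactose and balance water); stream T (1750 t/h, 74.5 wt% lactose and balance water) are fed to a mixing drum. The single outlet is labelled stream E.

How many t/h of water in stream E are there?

1970 t/h

water out = water in = 837×0.542 + 2500×0.428 + 1750×0.255 = 1969.9 t/h.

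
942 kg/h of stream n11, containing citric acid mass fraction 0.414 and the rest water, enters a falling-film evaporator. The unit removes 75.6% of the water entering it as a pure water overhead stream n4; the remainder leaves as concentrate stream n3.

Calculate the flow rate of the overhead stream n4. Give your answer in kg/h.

water entering = 942×0.586 = 552.01 kg/h; overhead removed = 0.756×552.01 = 417.32 kg/h.

417.3 kg/h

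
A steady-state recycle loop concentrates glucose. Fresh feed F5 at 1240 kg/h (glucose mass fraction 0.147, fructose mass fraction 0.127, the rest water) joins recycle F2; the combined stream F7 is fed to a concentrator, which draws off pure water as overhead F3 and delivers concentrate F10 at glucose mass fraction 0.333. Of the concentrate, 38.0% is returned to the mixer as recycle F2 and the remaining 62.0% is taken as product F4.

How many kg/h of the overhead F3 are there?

692.6 kg/h

Overall glucose balance (none leaves overhead): glucose in fresh feed = glucose in product, i.e. 1240×0.147 = (1−0.380)·F10·0.333.
F10 = 182.28/(0.333×0.620) = 882.88 kg/h.
Recycle F2 = 0.380×882.88 = 335.5 kg/h.
Combined feed F7 = 1240 + 335.5 = 1575.5 kg/h.
Overhead F3 = F7 − F10 = 1575.5 − 882.88 = 692.61 kg/h.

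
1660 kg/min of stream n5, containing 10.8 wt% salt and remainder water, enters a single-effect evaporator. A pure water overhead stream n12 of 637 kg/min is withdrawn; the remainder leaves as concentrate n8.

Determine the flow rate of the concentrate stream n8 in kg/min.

Concentrate = 1660 − 637 = 1023 kg/min.

1023 kg/min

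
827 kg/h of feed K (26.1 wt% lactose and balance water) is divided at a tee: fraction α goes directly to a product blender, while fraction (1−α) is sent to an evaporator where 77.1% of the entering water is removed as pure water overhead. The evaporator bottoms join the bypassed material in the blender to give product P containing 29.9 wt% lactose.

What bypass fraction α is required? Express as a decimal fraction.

0.777

All 827×0.261 = 215.85 kg/h of lactose reaches P, so P = 215.85/0.299 = 721.9 kg/h and vapour = 105.1 kg/h.
The evaporator receives (1−α)·827 of feed at 0.739 water and removes 0.771 of that water:
0.771×0.739×(1−α)×827 = 105.1
(1−α) = 105.1/471.2 = 0.2231;  α = 0.7769.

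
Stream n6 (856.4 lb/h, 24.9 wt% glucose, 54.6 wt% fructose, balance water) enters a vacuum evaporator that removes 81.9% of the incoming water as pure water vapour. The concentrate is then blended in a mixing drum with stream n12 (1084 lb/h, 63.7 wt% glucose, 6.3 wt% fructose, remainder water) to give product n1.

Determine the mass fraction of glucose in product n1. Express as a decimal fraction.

0.5030

Vapour removed = 0.819×0.205×856.4 = 143.79 lb/h; concentrate = 712.61 lb/h.
glucose reaching the mixer = 213.24 (from concentrate) + 1084×0.637 = 903.75 lb/h.
Product flow = 712.61 + 1084 = 1796.6 lb/h; glucose fraction = 0.5030.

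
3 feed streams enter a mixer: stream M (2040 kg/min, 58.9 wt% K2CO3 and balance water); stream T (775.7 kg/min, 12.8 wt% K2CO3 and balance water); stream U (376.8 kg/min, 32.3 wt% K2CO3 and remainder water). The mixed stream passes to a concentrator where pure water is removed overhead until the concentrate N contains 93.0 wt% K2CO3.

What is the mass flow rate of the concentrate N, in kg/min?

1530 kg/min

K2CO3 entering = 2040×0.589 + 775.7×0.128 + 376.8×0.323 = 1422.6 kg/min.
All K2CO3 reports to N, so N = 1422.6/0.930 = 1529.6 kg/min.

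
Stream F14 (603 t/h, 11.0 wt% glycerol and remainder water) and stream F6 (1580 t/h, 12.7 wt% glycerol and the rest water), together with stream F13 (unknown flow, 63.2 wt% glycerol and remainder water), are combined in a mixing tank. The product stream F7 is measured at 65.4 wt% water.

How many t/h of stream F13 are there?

Let F13 be the unknown flow. Total out = 2183 + F13.
water balance: 1916 + 0.368·F13 = 0.654·(2183 + F13)
(0.368 − 0.654)·F13 = 0.654×2183 − 1916 = -488.33
F13 = -488.33 / -0.286 = 1707.4 t/h

1707 t/h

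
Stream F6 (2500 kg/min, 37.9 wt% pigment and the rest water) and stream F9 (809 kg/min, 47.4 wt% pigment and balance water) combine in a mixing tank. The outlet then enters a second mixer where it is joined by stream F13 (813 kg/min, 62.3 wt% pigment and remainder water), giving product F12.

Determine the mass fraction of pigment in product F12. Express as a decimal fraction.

Overall, product flow = 4122 kg/min.
pigment in = 2500×0.379 + 809×0.474 + 813×0.623 = 1837.5 kg/min.
pigment fraction in F12 = 0.446.

0.446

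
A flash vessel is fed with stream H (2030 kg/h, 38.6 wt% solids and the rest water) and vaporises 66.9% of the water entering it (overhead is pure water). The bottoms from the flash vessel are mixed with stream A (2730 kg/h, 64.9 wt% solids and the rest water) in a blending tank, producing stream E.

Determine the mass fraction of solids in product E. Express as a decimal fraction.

0.651

Vapour removed = 0.669×0.614×2030 = 833.85 kg/h; concentrate = 1196.1 kg/h.
solids reaching the mixer = 783.58 (from concentrate) + 2730×0.649 = 2555.3 kg/h.
Product flow = 1196.1 + 2730 = 3926.1 kg/h; solids fraction = 0.651.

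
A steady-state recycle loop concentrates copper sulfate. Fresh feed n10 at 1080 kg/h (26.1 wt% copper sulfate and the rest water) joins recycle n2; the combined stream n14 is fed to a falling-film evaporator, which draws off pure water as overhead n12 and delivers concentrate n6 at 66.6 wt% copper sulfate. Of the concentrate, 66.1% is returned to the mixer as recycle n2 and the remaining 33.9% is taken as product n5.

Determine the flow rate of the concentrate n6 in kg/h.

1249 kg/h

Overall copper sulfate balance (none leaves overhead): copper sulfate in fresh feed = copper sulfate in product, i.e. 1080×0.261 = (1−0.661)·n6·0.666.
n6 = 281.88/(0.666×0.339) = 1248.5 kg/h.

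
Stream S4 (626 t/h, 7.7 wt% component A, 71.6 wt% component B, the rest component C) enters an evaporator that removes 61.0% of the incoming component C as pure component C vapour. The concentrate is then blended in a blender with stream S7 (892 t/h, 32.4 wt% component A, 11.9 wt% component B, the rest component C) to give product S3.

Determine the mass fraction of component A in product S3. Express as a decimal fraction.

Vapour removed = 0.610×0.207×626 = 79.045 t/h; concentrate = 546.95 t/h.
component A reaching the mixer = 48.202 (from concentrate) + 892×0.324 = 337.21 t/h.
Product flow = 546.95 + 892 = 1439 t/h; component A fraction = 0.234.

0.234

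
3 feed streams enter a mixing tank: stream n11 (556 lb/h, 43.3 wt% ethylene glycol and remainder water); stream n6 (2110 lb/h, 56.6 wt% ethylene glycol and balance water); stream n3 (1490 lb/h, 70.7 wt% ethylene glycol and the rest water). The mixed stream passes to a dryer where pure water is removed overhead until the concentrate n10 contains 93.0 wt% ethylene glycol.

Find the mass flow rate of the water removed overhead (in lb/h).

1480 lb/h

ethylene glycol entering = 556×0.433 + 2110×0.566 + 1490×0.707 = 2488.4 lb/h.
All ethylene glycol reports to n10, so n10 = 2488.4/0.930 = 2675.7 lb/h.
Total feed = 4156 lb/h; overhead = 4156 − 2675.7 = 1480.3 lb/h.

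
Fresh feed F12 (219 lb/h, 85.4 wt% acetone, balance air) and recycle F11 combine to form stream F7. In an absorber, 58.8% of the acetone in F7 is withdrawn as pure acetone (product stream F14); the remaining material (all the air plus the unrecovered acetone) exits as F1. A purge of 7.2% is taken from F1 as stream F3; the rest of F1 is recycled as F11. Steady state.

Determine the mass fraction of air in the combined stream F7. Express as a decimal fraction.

0.595

air enters only via F12 and leaves only via the purge: 219×0.146 = 0.072×(air in F1), and the absorber passes all air, so air in F7 = air in F1 = 444.08 lb/h.
acetone in F7: m_A = 219×0.854 + (1−0.072)·(1−0.588)·m_A, so m_A = 187.03/0.6177 = 302.8 lb/h.
F7 = 302.8 + 444.08 = 746.88 lb/h.
air fraction in F7 = 444.08/746.88 = 0.595.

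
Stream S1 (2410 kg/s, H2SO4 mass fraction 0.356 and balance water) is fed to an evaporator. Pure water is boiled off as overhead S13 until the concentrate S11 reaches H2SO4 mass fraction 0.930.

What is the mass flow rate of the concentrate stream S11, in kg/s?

922.5 kg/s

H2SO4 is conserved: 2410×0.356 = 857.96 kg/s all reports to the concentrate.
Concentrate = 857.96/(target fraction) = 922.54 kg/s.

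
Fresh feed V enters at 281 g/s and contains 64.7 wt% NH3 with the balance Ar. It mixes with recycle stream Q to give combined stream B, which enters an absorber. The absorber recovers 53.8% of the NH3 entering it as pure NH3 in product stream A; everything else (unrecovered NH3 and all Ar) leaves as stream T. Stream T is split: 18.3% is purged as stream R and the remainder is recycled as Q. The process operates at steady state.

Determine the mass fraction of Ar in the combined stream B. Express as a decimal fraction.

0.650

Ar enters only via V and leaves only via the purge: 281×0.353 = 0.183×(Ar in T), and the absorber passes all Ar, so Ar in B = Ar in T = 542.04 g/s.
NH3 in B: m_A = 281×0.647 + (1−0.183)·(1−0.538)·m_A, so m_A = 181.81/0.6225 = 292.04 g/s.
B = 292.04 + 542.04 = 834.08 g/s.
Ar fraction in B = 542.04/834.08 = 0.650.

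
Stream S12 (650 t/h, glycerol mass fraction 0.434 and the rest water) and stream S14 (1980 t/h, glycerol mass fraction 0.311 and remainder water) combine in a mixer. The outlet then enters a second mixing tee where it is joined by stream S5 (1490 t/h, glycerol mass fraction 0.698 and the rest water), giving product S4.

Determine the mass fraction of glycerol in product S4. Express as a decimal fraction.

Overall, product flow = 4120 t/h.
glycerol in = 650×0.434 + 1980×0.311 + 1490×0.698 = 1937.9 t/h.
glycerol fraction in S4 = 0.470.

0.470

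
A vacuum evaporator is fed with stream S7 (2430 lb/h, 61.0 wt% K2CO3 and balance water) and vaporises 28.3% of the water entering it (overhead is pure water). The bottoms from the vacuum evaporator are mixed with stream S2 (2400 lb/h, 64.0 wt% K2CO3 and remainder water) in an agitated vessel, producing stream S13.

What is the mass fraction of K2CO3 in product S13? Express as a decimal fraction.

Vapour removed = 0.283×0.390×2430 = 268.2 lb/h; concentrate = 2161.8 lb/h.
K2CO3 reaching the mixer = 1482.3 (from concentrate) + 2400×0.640 = 3018.3 lb/h.
Product flow = 2161.8 + 2400 = 4561.8 lb/h; K2CO3 fraction = 0.662.

0.662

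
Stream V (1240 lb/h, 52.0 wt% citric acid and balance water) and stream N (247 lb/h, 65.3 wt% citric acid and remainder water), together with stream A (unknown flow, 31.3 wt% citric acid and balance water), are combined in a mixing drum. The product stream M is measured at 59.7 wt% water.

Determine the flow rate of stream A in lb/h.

2298 lb/h

Let A be the unknown flow. Total out = 1487 + A.
water balance: 680.91 + 0.687·A = 0.597·(1487 + A)
(0.687 − 0.597)·A = 0.597×1487 − 680.91 = 206.83
A = 206.83 / 0.090 = 2298.1 lb/h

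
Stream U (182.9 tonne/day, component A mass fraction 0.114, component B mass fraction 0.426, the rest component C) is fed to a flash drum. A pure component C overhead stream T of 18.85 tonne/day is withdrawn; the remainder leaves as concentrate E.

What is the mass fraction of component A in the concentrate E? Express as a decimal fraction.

0.127

component A is not removed: 182.9×0.114 = 20.851 tonne/day of component A enters E.
Concentrate = 182.9 − 18.85 = 164.05 tonne/day.
Mass fraction = 20.851/164.05 = 0.127.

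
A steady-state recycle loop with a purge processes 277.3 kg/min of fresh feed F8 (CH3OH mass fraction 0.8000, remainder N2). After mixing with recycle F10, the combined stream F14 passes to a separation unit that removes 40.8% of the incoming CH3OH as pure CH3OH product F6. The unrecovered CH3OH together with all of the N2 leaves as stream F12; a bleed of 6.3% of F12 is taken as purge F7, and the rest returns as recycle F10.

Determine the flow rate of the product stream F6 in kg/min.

CH3OH in F14: m_A = 277.3×0.800 + (1−0.063)·(1−0.408)·m_A, so m_A = 221.84/0.4453 = 498.19 kg/min.
Product F6 = 0.408×498.19 = 203.26 kg/min.

203.3 kg/min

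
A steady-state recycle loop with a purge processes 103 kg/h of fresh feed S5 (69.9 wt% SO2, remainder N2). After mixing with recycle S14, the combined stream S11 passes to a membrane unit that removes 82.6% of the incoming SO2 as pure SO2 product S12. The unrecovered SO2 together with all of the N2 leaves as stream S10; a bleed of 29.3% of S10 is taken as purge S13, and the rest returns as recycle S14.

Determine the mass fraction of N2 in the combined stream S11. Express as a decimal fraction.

0.563

N2 enters only via S5 and leaves only via the purge: 103×0.301 = 0.293×(N2 in S10), and the membrane unit passes all N2, so N2 in S11 = N2 in S10 = 105.81 kg/h.
SO2 in S11: m_A = 103×0.699 + (1−0.293)·(1−0.826)·m_A, so m_A = 71.997/0.8770 = 82.096 kg/h.
S11 = 82.096 + 105.81 = 187.91 kg/h.
N2 fraction in S11 = 105.81/187.91 = 0.563.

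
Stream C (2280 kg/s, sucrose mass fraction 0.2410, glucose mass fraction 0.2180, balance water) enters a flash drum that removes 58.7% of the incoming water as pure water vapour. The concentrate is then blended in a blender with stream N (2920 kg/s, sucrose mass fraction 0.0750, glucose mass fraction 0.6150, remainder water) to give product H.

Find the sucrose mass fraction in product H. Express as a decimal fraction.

0.1717

Vapour removed = 0.587×0.541×2280 = 724.05 kg/s; concentrate = 1555.9 kg/s.
sucrose reaching the mixer = 549.48 (from concentrate) + 2920×0.075 = 768.48 kg/s.
Product flow = 1555.9 + 2920 = 4475.9 kg/s; sucrose fraction = 0.1717.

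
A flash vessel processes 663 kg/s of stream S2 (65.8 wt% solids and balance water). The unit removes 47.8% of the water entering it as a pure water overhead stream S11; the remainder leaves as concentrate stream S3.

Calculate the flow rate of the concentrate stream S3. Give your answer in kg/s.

water entering = 663×0.342 = 226.75 kg/s; overhead removed = 0.478×226.75 = 108.38 kg/s.
Concentrate = 663 − 108.38 = 554.62 kg/s.

554.6 kg/s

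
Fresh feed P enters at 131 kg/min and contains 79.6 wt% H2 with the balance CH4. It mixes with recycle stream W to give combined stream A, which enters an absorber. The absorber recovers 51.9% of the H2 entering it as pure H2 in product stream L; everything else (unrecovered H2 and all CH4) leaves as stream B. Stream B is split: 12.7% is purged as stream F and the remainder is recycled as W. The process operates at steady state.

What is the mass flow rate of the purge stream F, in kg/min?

CH4 enters only via P and leaves only via the purge: 131×0.204 = 0.127×(CH4 in B), and the absorber passes all CH4, so CH4 in A = CH4 in B = 210.43 kg/min.
H2 in A: m_A = 131×0.796 + (1−0.127)·(1−0.519)·m_A, so m_A = 104.28/0.5801 = 179.76 kg/min.
B = (1−0.519)×179.76 + 210.43 = 296.89 kg/min.
Purge F = 0.127×296.89 = 37.705 kg/min.

37.7 kg/min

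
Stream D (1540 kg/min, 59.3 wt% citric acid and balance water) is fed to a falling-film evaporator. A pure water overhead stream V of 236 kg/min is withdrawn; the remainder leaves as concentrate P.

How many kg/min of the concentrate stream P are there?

1304 kg/min

Concentrate = 1540 − 236 = 1304 kg/min.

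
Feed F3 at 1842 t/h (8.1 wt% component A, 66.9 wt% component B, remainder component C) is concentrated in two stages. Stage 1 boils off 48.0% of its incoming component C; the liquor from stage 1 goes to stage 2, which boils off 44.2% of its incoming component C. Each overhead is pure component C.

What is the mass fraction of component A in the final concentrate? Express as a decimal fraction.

0.098

component C in feed = 1842×0.250 = 460.5 t/h.
After stage 1: component C left = (1−0.480)×460.5 = 239.46; stream total = 1621 t/h.
After stage 2: component C left = (1−0.442)×239.46 = 133.62; final concentrate = 1515.1 t/h.
component A fraction = 149.2/1515.1 = 0.098.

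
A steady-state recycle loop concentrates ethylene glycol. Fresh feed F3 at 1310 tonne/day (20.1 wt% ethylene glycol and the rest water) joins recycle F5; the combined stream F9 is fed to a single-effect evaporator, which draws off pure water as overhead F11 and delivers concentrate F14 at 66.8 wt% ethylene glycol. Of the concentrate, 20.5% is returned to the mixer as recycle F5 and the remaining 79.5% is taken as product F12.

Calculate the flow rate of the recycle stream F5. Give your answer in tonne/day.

Overall ethylene glycol balance (none leaves overhead): ethylene glycol in fresh feed = ethylene glycol in product, i.e. 1310×0.201 = (1−0.205)·F14·0.668.
F14 = 263.31/(0.668×0.795) = 495.82 tonne/day.
Recycle F5 = 0.205×495.82 = 101.64 tonne/day.

101.6 tonne/day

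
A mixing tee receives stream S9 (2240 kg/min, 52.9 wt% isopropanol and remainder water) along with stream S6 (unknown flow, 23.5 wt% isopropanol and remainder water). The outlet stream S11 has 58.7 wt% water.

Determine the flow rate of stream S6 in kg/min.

1460 kg/min

Let S6 be the unknown flow. Total out = 2240 + S6.
water balance: 1055 + 0.765·S6 = 0.587·(2240 + S6)
(0.765 − 0.587)·S6 = 0.587×2240 − 1055 = 259.84
S6 = 259.84 / 0.178 = 1459.8 kg/min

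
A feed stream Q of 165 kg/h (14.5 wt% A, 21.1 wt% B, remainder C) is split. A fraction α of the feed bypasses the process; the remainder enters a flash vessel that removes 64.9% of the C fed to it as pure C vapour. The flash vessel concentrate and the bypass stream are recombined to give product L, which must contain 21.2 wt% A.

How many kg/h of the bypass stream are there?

All 165×0.145 = 23.925 kg/h of A reaches L, so L = 23.925/0.212 = 112.85 kg/h and vapour = 52.146 kg/h.
The evaporator receives (1−α)·165 of feed at 0.644 C and removes 0.649 of that C:
0.649×0.644×(1−α)×165 = 52.146
(1−α) = 52.146/68.963 = 0.7562;  α = 0.2438.
Bypass flow = 0.2438×165 = 40.235 kg/h.

40.24 kg/h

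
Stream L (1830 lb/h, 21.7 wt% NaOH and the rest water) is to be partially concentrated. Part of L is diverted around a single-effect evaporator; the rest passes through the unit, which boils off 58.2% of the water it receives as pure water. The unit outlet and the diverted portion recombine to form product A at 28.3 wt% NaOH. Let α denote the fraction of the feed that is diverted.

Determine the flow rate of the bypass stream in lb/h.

All 1830×0.217 = 397.11 lb/h of NaOH reaches A, so A = 397.11/0.283 = 1403.2 lb/h and vapour = 426.78 lb/h.
The evaporator receives (1−α)·1830 of feed at 0.783 water and removes 0.582 of that water:
0.582×0.783×(1−α)×1830 = 426.78
(1−α) = 426.78/833.94 = 0.5118;  α = 0.4882.
Bypass flow = 0.4882×1830 = 893.47 lb/h.

893.5 lb/h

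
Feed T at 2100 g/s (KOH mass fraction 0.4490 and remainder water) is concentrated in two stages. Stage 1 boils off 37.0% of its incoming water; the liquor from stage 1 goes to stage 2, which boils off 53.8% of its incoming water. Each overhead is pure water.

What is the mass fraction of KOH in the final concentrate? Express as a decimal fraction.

0.7368

water in feed = 2100×0.551 = 1157.1 g/s.
After stage 1: water left = (1−0.370)×1157.1 = 728.97; stream total = 1671.9 g/s.
After stage 2: water left = (1−0.538)×728.97 = 336.79; final concentrate = 1279.7 g/s.
KOH fraction = 942.9/1279.7 = 0.7368.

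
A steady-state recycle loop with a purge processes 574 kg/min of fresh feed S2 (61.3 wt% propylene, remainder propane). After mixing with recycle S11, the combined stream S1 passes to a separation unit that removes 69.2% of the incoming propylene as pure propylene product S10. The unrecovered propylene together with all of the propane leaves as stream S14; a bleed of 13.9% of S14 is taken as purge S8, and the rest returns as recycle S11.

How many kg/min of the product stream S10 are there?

331.4 kg/min

propylene in S1: m_A = 574×0.613 + (1−0.139)·(1−0.692)·m_A, so m_A = 351.86/0.7348 = 478.85 kg/min.
Product S10 = 0.692×478.85 = 331.36 kg/min.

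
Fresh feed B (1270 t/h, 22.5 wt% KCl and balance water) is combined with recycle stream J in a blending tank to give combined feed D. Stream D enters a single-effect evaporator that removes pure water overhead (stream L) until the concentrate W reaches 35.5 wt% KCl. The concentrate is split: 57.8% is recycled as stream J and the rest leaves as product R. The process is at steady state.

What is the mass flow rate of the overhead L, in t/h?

Overall KCl balance (none leaves overhead): KCl in fresh feed = KCl in product, i.e. 1270×0.225 = (1−0.578)·W·0.355.
W = 285.75/(0.355×0.422) = 1907.4 t/h.
Recycle J = 0.578×1907.4 = 1102.5 t/h.
Combined feed D = 1270 + 1102.5 = 2372.5 t/h.
Overhead L = D − W = 2372.5 − 1907.4 = 465.07 t/h.

465.1 t/h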